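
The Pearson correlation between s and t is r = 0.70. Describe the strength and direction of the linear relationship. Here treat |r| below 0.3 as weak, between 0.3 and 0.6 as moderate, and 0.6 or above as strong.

r = 0.70 > 0 so the relationship is positive.
|r| = 0.70, which falls in the strong range.

strong positive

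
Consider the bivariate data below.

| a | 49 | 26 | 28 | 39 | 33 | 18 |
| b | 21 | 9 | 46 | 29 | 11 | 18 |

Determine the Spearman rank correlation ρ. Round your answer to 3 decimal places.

Rank a: 6, 2, 3, 5, 4, 1
Rank b: 4, 1, 6, 5, 2, 3
d = rank(a) − rank(b): 2, 1, -3, 0, 2, -2; Σd² = 22
ρ = 1 − 6Σd² / [n(n²−1)] = 1 − 6×22 / (6×35) = 1 − 132/210 ≈ 0.371

0.371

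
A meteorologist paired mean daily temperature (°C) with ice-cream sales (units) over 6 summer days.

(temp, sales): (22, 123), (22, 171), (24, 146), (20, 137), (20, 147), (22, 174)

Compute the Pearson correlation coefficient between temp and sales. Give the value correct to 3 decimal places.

n = 6, Σx = 130, Σy = 898, Σx² = 2828, Σy² = 136340, Σxy = 19480
nΣxy − ΣxΣy = 116880 − 116740 = 140
nΣx² − (Σx)² = 16968 − 16900 = 68; nΣy² − (Σy)² = 818040 − 806404 = 11636
r = 140 / √(68 × 11636) = 140 / 889.5212 ≈ 0.157

0.157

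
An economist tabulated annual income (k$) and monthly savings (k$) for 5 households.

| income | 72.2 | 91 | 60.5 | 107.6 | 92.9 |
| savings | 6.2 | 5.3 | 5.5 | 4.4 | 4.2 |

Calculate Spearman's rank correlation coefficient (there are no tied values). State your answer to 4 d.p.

Rank income: 2, 3, 1, 5, 4
Rank savings: 5, 3, 4, 2, 1
d = rank(income) − rank(savings): -3, 0, -3, 3, 3; Σd² = 36
ρ = 1 − 6Σd² / [n(n²−1)] = 1 − 6×36 / (5×24) = 1 − 216/120 ≈ -0.8000

-0.8000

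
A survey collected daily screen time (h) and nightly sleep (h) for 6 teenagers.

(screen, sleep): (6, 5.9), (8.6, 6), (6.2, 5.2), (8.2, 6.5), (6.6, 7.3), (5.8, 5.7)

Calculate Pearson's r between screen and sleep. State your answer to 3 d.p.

0.286

n = 6, Σx = 41.4, Σy = 36.6, Σx² = 292.84, Σy² = 225.88, Σxy = 253.78
nΣxy − ΣxΣy = 1522.68 − 1515.24 = 7.44
nΣx² − (Σx)² = 1757.04 − 1713.96 = 43.08; nΣy² − (Σy)² = 1355.28 − 1339.56 = 15.72
r = 7.44 / √(43.08 × 15.72) = 7.44 / 26.0234 ≈ 0.286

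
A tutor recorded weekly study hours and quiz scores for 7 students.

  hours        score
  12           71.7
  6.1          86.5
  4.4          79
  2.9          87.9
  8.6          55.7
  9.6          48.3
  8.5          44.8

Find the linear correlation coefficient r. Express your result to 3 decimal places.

-0.625

n = 7, Σx = 52.1, Σy = 473.9, Σx² = 447.35, Σy² = 34032.97, Σxy = 3314.06
nΣxy − ΣxΣy = 23198.42 − 24690.19 = -1491.77
nΣx² − (Σx)² = 3131.45 − 2714.41 = 417.04; nΣy² − (Σy)² = 238230.79 − 224581.21 = 13649.58
r = -1491.77 / √(417.04 × 13649.58) = -1491.77 / 2385.8795 ≈ -0.625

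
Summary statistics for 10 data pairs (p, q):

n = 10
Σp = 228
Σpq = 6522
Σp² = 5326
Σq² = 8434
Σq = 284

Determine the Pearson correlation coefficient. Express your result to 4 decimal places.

r = (nΣpq − ΣpΣq) / √[(nΣp² − (Σp)²)(nΣq² − (Σq)²)]
Numerator: 10×6522 − 228×284 = 468
Denominator: √[(53260 − 51984)(84340 − 80656)] = √[1276 × 3684] = 2168.1291
r = 468 / 2168.1291 ≈ 0.2159

0.2159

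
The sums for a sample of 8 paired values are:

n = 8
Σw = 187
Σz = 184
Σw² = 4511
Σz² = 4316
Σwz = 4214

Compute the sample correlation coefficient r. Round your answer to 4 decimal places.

r = (nΣwz − ΣwΣz) / √[(nΣw² − (Σw)²)(nΣz² − (Σz)²)]
Numerator: 8×4214 − 187×184 = -696
Denominator: √[(36088 − 34969)(34528 − 33856)] = √[1119 × 672] = 867.1609
r = -696 / 867.1609 ≈ -0.8026

-0.8026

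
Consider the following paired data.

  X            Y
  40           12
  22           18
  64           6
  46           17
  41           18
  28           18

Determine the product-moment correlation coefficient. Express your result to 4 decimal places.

-0.8048

n = 6, ΣX = 241, ΣY = 89, ΣX² = 10761, ΣY² = 1441, ΣXY = 3284
nΣXY − ΣXΣY = 19704 − 21449 = -1745
nΣX² − (ΣX)² = 64566 − 58081 = 6485; nΣY² − (ΣY)² = 8646 − 7921 = 725
r = -1745 / √(6485 × 725) = -1745 / 2168.3231 ≈ -0.8048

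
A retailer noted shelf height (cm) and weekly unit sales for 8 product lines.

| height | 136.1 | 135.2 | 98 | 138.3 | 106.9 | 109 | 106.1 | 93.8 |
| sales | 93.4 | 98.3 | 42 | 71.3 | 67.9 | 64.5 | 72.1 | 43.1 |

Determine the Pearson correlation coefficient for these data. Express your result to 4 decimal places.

n = 8, Σx = 923.4, Σy = 552.6, Σx² = 108897.4, Σy² = 41060.82, Σxy = 65960.29
nΣxy − ΣxΣy = 527682.32 − 510270.84 = 17411.48
nΣx² − (Σx)² = 871179.2 − 852667.56 = 18511.64; nΣy² − (Σy)² = 328486.56 − 305366.76 = 23119.8
r = 17411.48 / √(18511.64 × 23119.8) = 17411.48 / 20687.8084 ≈ 0.8416

0.8416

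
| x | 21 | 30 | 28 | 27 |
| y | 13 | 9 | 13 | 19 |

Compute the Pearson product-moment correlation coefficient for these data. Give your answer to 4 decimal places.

-0.2296

n = 4, Σx = 106, Σy = 54, Σx² = 2854, Σy² = 780, Σxy = 1420
nΣxy − ΣxΣy = 5680 − 5724 = -44
nΣx² − (Σx)² = 11416 − 11236 = 180; nΣy² − (Σy)² = 3120 − 2916 = 204
r = -44 / √(180 × 204) = -44 / 191.6246 ≈ -0.2296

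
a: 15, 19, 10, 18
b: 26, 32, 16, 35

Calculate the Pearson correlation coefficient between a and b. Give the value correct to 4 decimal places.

n = 4, Σa = 62, Σb = 109, Σa² = 1010, Σb² = 3181, Σab = 1788
nΣab − ΣaΣb = 7152 − 6758 = 394
nΣa² − (Σa)² = 4040 − 3844 = 196; nΣb² − (Σb)² = 12724 − 11881 = 843
r = 394 / √(196 × 843) = 394 / 406.4825 ≈ 0.9693

0.9693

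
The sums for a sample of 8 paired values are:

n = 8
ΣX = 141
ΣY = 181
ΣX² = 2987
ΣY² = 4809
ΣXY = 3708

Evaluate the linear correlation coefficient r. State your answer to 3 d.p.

r = (nΣXY − ΣXΣY) / √[(nΣX² − (ΣX)²)(nΣY² − (ΣY)²)]
Numerator: 8×3708 − 141×181 = 4143
Denominator: √[(23896 − 19881)(38472 − 32761)] = √[4015 × 5711] = 4788.4930
r = 4143 / 4788.4930 ≈ 0.865

0.865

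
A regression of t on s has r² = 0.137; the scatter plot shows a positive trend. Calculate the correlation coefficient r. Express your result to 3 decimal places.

|r| = √0.137 = 0.370
The association is positive, so r = 0.370.

0.370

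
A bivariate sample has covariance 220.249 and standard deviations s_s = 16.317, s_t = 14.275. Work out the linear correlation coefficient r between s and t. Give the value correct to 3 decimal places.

0.946

r = Cov(s,t) / (s_s · s_t) = 220.249 / (16.317 × 14.275)
  = 220.249 / 232.9252 ≈ 0.946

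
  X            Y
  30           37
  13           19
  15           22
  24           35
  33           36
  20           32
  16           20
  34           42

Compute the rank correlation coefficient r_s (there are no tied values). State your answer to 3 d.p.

Rank X: 6, 1, 2, 5, 7, 4, 3, 8
Rank Y: 7, 1, 3, 5, 6, 4, 2, 8
d = rank(X) − rank(Y): -1, 0, -1, 0, 1, 0, 1, 0; Σd² = 4
ρ = 1 − 6Σd² / [n(n²−1)] = 1 − 6×4 / (8×63) = 1 − 24/504 ≈ 0.952

0.952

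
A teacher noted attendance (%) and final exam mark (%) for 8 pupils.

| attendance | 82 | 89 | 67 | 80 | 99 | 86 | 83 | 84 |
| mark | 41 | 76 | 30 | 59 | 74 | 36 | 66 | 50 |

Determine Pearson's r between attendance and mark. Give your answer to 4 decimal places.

0.7070

n = 8, Σx = 670, Σy = 432, Σx² = 56676, Σy² = 25466, Σxy = 36956
nΣxy − ΣxΣy = 295648 − 289440 = 6208
nΣx² − (Σx)² = 453408 − 448900 = 4508; nΣy² − (Σy)² = 203728 − 186624 = 17104
r = 6208 / √(4508 × 17104) = 6208 / 8780.9357 ≈ 0.7070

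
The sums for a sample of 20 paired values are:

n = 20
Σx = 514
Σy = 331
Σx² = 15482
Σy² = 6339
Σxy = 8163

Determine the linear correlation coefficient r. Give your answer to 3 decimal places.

r = (nΣxy − ΣxΣy) / √[(nΣx² − (Σx)²)(nΣy² − (Σy)²)]
Numerator: 20×8163 − 514×331 = -6874
Denominator: √[(309640 − 264196)(126780 − 109561)] = √[45444 × 17219] = 27973.2057
r = -6874 / 27973.2057 ≈ -0.246

-0.246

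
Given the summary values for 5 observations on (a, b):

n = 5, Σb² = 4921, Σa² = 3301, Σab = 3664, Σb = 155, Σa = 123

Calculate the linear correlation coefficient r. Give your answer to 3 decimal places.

r = (nΣab − ΣaΣb) / √[(nΣa² − (Σa)²)(nΣb² − (Σb)²)]
Numerator: 5×3664 − 123×155 = -745
Denominator: √[(16505 − 15129)(24605 − 24025)] = √[1376 × 580] = 893.3532
r = -745 / 893.3532 ≈ -0.834

-0.834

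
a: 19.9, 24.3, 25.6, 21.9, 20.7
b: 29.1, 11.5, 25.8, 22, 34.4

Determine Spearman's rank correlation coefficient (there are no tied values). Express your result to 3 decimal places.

-0.600

Rank a: 1, 4, 5, 3, 2
Rank b: 4, 1, 3, 2, 5
d = rank(a) − rank(b): -3, 3, 2, 1, -3; Σd² = 32
ρ = 1 − 6Σd² / [n(n²−1)] = 1 − 6×32 / (5×24) = 1 − 192/120 ≈ -0.600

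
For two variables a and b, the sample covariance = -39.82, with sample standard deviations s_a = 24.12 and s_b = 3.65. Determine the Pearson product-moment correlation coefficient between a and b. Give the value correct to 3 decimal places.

-0.452

r = Cov(a,b) / (s_a · s_b) = -39.82 / (24.12 × 3.65)
  = -39.82 / 88.0380 ≈ -0.452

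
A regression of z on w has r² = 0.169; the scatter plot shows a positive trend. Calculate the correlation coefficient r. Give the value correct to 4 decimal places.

0.4111

|r| = √0.169 = 0.4111
The association is positive, so r = 0.4111.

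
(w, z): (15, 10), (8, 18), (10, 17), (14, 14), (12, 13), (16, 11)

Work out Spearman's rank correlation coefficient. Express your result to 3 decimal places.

Rank w: 5, 1, 2, 4, 3, 6
Rank z: 1, 6, 5, 4, 3, 2
d = rank(w) − rank(z): 4, -5, -3, 0, 0, 4; Σd² = 66
ρ = 1 − 6Σd² / [n(n²−1)] = 1 − 6×66 / (6×35) = 1 − 396/210 ≈ -0.886

-0.886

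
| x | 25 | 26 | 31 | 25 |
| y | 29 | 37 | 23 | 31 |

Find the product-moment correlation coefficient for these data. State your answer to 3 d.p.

-0.704

n = 4, Σx = 107, Σy = 120, Σx² = 2887, Σy² = 3700, Σxy = 3175
nΣxy − ΣxΣy = 12700 − 12840 = -140
nΣx² − (Σx)² = 11548 − 11449 = 99; nΣy² − (Σy)² = 14800 − 14400 = 400
r = -140 / √(99 × 400) = -140 / 198.9975 ≈ -0.704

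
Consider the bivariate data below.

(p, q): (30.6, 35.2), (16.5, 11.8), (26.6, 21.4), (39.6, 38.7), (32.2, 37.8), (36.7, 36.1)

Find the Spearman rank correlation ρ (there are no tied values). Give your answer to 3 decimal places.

0.943

Rank p: 3, 1, 2, 6, 4, 5
Rank q: 3, 1, 2, 6, 5, 4
d = rank(p) − rank(q): 0, 0, 0, 0, -1, 1; Σd² = 2
ρ = 1 − 6Σd² / [n(n²−1)] = 1 − 6×2 / (6×35) = 1 − 12/210 ≈ 0.943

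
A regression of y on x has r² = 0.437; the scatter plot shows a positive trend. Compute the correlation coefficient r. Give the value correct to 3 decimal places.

|r| = √0.437 = 0.661
The association is positive, so r = 0.661.

0.661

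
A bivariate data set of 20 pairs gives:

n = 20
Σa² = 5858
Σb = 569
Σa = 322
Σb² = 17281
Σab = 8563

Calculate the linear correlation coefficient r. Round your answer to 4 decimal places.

r = (nΣab − ΣaΣb) / √[(nΣa² − (Σa)²)(nΣb² − (Σb)²)]
Numerator: 20×8563 − 322×569 = -11958
Denominator: √[(117160 − 103684)(345620 − 323761)] = √[13476 × 21859] = 17163.0966
r = -11958 / 17163.0966 ≈ -0.6967

-0.6967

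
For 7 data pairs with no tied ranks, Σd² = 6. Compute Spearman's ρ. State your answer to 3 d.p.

ρ = 1 − 6Σd² / [n(n²−1)] = 1 − 6×6 / (7×48)
  = 1 − 36/336 = 1 − 0.1071 ≈ 0.893

0.893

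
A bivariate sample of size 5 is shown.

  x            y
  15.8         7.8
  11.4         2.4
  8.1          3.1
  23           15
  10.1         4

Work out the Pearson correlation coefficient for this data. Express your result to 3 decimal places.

n = 5, Σx = 68.4, Σy = 32.3, Σx² = 1076.22, Σy² = 317.21, Σxy = 561.11
nΣxy − ΣxΣy = 2805.55 − 2209.32 = 596.23
nΣx² − (Σx)² = 5381.1 − 4678.56 = 702.54; nΣy² − (Σy)² = 1586.05 − 1043.29 = 542.76
r = 596.23 / √(702.54 × 542.76) = 596.23 / 617.5035 ≈ 0.966

0.966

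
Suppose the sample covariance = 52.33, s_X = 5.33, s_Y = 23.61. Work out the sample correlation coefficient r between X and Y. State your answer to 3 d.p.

r = Cov(X,Y) / (s_X · s_Y) = 52.33 / (5.33 × 23.61)
  = 52.33 / 125.8413 ≈ 0.416

0.416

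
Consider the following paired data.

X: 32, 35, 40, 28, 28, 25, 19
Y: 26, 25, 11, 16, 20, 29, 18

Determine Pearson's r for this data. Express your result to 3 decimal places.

-0.254

n = 7, ΣX = 207, ΣY = 145, ΣX² = 6403, ΣY² = 3243, ΣXY = 4222
nΣXY − ΣXΣY = 29554 − 30015 = -461
nΣX² − (ΣX)² = 44821 − 42849 = 1972; nΣY² − (ΣY)² = 22701 − 21025 = 1676
r = -461 / √(1972 × 1676) = -461 / 1817.9857 ≈ -0.254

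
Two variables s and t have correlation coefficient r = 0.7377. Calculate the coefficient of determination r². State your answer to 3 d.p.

r² = (0.7377)² = 0.544

0.544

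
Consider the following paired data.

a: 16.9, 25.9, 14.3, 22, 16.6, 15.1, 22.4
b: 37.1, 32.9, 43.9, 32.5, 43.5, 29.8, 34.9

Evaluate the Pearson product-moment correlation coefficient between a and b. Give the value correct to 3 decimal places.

n = 7, Σa = 133.2, Σb = 254.6, Σa² = 2650.24, Σb² = 9440.58, Σab = 4775.71
nΣab − ΣaΣb = 33429.97 − 33912.72 = -482.75
nΣa² − (Σa)² = 18551.68 − 17742.24 = 809.44; nΣb² − (Σb)² = 66084.06 − 64821.16 = 1262.9
r = -482.75 / √(809.44 × 1262.9) = -482.75 / 1011.0597 ≈ -0.477

-0.477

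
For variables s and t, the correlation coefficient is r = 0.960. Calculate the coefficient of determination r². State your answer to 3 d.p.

0.922

r² = (0.960)² = 0.922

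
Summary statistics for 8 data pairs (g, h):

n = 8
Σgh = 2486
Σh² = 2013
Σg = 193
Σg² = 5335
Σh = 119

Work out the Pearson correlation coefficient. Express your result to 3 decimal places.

r = (nΣgh − ΣgΣh) / √[(nΣg² − (Σg)²)(nΣh² − (Σh)²)]
Numerator: 8×2486 − 193×119 = -3079
Denominator: √[(42680 − 37249)(16104 − 14161)] = √[5431 × 1943] = 3248.4509
r = -3079 / 3248.4509 ≈ -0.948

-0.948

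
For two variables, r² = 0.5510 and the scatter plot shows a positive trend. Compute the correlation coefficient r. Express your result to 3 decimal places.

0.742

|r| = √0.5510 = 0.742
The association is positive, so r = 0.742.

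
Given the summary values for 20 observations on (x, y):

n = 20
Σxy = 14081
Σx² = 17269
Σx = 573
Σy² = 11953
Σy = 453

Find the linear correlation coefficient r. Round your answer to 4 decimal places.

0.9178

r = (nΣxy − ΣxΣy) / √[(nΣx² − (Σx)²)(nΣy² − (Σy)²)]
Numerator: 20×14081 − 573×453 = 22051
Denominator: √[(345380 − 328329)(239060 − 205209)] = √[17051 × 33851] = 24024.8497
r = 22051 / 24024.8497 ≈ 0.9178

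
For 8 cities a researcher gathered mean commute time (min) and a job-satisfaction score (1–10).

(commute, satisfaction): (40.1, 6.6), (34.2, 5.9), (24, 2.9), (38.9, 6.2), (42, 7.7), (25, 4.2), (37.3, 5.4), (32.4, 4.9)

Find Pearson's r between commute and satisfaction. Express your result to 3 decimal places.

0.941

n = 8, Σx = 273.9, Σy = 43.8, Σx² = 9696.91, Σy² = 255.32, Σxy = 1565.8
nΣxy − ΣxΣy = 12526.4 − 11996.82 = 529.58
nΣx² − (Σx)² = 77575.28 − 75021.21 = 2554.07; nΣy² − (Σy)² = 2042.56 − 1918.44 = 124.12
r = 529.58 / √(2554.07 × 124.12) = 529.58 / 563.0374 ≈ 0.941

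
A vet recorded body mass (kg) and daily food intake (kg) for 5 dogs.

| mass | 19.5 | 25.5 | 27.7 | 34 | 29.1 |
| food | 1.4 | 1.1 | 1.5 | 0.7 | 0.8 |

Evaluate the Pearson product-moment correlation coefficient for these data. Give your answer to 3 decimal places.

-0.721

n = 5, Σx = 135.8, Σy = 5.5, Σx² = 3800.6, Σy² = 6.55, Σxy = 143.98
nΣxy − ΣxΣy = 719.9 − 746.9 = -27
nΣx² − (Σx)² = 19003 − 18441.64 = 561.36; nΣy² − (Σy)² = 32.75 − 30.25 = 2.5
r = -27 / √(561.36 × 2.5) = -27 / 37.4620 ≈ -0.721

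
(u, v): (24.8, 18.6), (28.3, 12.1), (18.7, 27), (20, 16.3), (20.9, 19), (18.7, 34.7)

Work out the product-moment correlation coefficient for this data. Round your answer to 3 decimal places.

-0.735

n = 6, Σu = 131.4, Σv = 127.7, Σu² = 2952.12, Σv² = 3052.15, Σuv = 2680.6
nΣuv − ΣuΣv = 16083.6 − 16779.78 = -696.18
nΣu² − (Σu)² = 17712.72 − 17265.96 = 446.76; nΣv² − (Σv)² = 18312.9 − 16307.29 = 2005.61
r = -696.18 / √(446.76 × 2005.61) = -696.18 / 946.5867 ≈ -0.735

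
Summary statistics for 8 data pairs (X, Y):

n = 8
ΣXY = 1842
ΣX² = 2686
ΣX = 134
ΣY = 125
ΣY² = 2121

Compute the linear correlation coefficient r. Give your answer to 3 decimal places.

-0.925

r = (nΣXY − ΣXΣY) / √[(nΣX² − (ΣX)²)(nΣY² − (ΣY)²)]
Numerator: 8×1842 − 134×125 = -2014
Denominator: √[(21488 − 17956)(16968 − 15625)] = √[3532 × 1343] = 2177.9522
r = -2014 / 2177.9522 ≈ -0.925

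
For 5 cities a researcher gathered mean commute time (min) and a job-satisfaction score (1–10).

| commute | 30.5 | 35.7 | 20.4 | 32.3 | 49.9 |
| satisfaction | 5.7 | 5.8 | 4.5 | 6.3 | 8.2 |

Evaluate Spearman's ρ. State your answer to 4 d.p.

Rank commute: 2, 4, 1, 3, 5
Rank satisfaction: 2, 3, 1, 4, 5
d = rank(commute) − rank(satisfaction): 0, 1, 0, -1, 0; Σd² = 2
ρ = 1 − 6Σd² / [n(n²−1)] = 1 − 6×2 / (5×24) = 1 − 12/120 ≈ 0.9000

0.9000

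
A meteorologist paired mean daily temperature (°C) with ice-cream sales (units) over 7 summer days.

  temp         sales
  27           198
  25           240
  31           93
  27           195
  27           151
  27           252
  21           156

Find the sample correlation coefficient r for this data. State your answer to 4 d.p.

-0.3130

n = 7, Σx = 185, Σy = 1285, Σx² = 4943, Σy² = 254119, Σxy = 33651
nΣxy − ΣxΣy = 235557 − 237725 = -2168
nΣx² − (Σx)² = 34601 − 34225 = 376; nΣy² − (Σy)² = 1778833 − 1651225 = 127608
r = -2168 / √(376 × 127608) = -2168 / 6926.8036 ≈ -0.3130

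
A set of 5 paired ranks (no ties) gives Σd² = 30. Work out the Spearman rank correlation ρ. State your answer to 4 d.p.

-0.5000

ρ = 1 − 6Σd² / [n(n²−1)] = 1 − 6×30 / (5×24)
  = 1 − 180/120 = 1 − 1.50000 ≈ -0.5000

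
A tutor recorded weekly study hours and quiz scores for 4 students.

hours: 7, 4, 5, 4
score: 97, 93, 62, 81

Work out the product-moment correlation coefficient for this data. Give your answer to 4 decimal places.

n = 4, Σx = 20, Σy = 333, Σx² = 106, Σy² = 28463, Σxy = 1685
nΣxy − ΣxΣy = 6740 − 6660 = 80
nΣx² − (Σx)² = 424 − 400 = 24; nΣy² − (Σy)² = 113852 − 110889 = 2963
r = 80 / √(24 × 2963) = 80 / 266.6683 ≈ 0.3000

0.3000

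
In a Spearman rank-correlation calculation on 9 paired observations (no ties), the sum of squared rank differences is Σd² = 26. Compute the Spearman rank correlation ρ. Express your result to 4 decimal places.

ρ = 1 − 6Σd² / [n(n²−1)] = 1 − 6×26 / (9×80)
  = 1 − 156/720 = 1 − 0.21667 ≈ 0.7833

0.7833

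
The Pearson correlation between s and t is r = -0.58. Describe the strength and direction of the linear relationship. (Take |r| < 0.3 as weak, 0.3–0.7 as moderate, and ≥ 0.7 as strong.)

r = -0.58 < 0 so the relationship is negative.
|r| = 0.58, which falls in the moderate range.

moderate negative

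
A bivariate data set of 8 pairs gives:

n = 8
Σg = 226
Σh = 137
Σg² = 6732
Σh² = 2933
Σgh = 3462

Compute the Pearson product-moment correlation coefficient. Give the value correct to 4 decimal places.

r = (nΣgh − ΣgΣh) / √[(nΣg² − (Σg)²)(nΣh² − (Σh)²)]
Numerator: 8×3462 − 226×137 = -3266
Denominator: √[(53856 − 51076)(23464 − 18769)] = √[2780 × 4695] = 3612.7690
r = -3266 / 3612.7690 ≈ -0.9040

-0.9040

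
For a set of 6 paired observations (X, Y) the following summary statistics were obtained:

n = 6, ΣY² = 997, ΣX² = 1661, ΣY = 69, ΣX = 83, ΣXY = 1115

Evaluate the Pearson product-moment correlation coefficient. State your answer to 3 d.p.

r = (nΣXY − ΣXΣY) / √[(nΣX² − (ΣX)²)(nΣY² − (ΣY)²)]
Numerator: 6×1115 − 83×69 = 963
Denominator: √[(9966 − 6889)(5982 − 4761)] = √[3077 × 1221] = 1938.3026
r = 963 / 1938.3026 ≈ 0.497

0.497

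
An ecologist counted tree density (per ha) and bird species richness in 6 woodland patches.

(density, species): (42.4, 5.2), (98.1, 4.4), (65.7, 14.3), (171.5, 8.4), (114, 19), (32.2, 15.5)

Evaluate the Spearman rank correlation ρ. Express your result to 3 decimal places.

Rank density: 2, 4, 3, 6, 5, 1
Rank species: 2, 1, 4, 3, 6, 5
d = rank(density) − rank(species): 0, 3, -1, 3, -1, -4; Σd² = 36
ρ = 1 − 6Σd² / [n(n²−1)] = 1 − 6×36 / (6×35) = 1 − 216/210 ≈ -0.029

-0.029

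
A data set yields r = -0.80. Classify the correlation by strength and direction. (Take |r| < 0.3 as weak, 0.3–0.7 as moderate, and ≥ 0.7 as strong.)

strong negative

r = -0.80 < 0 so the relationship is negative.
|r| = 0.80, which falls in the strong range.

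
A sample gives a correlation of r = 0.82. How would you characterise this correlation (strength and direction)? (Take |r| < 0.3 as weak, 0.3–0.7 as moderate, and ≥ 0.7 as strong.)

strong positive

r = 0.82 > 0 so the relationship is positive.
|r| = 0.82, which falls in the strong range.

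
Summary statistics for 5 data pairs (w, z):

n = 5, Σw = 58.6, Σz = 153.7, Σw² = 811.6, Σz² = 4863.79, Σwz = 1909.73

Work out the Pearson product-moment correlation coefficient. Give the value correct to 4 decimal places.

r = (nΣwz − ΣwΣz) / √[(nΣw² − (Σw)²)(nΣz² − (Σz)²)]
Numerator: 5×1909.73 − 58.6×153.7 = 541.83
Denominator: √[(4058 − 3433.96)(24318.95 − 23623.69)] = √[624.04 × 695.26] = 658.6881
r = 541.83 / 658.6881 ≈ 0.8226

0.8226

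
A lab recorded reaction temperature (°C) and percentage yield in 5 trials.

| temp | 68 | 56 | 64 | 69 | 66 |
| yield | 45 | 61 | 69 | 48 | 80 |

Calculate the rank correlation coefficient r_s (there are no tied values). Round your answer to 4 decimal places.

-0.5000

Rank temp: 4, 1, 2, 5, 3
Rank yield: 1, 3, 4, 2, 5
d = rank(temp) − rank(yield): 3, -2, -2, 3, -2; Σd² = 30
ρ = 1 − 6Σd² / [n(n²−1)] = 1 − 6×30 / (5×24) = 1 − 180/120 ≈ -0.5000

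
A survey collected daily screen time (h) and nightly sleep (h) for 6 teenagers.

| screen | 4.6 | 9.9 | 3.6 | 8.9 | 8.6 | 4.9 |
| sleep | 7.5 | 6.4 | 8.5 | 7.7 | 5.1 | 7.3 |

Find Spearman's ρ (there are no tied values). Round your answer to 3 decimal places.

-0.543

Rank screen: 2, 6, 1, 5, 4, 3
Rank sleep: 4, 2, 6, 5, 1, 3
d = rank(screen) − rank(sleep): -2, 4, -5, 0, 3, 0; Σd² = 54
ρ = 1 − 6Σd² / [n(n²−1)] = 1 − 6×54 / (6×35) = 1 − 324/210 ≈ -0.543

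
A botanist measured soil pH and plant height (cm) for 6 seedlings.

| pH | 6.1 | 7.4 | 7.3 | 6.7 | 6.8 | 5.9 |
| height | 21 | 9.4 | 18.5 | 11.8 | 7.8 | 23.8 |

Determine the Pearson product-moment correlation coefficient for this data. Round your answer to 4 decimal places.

-0.6542

n = 6, Σx = 40.2, Σy = 92.3, Σx² = 271.2, Σy² = 1638.13, Σxy = 605.23
nΣxy − ΣxΣy = 3631.38 − 3710.46 = -79.08
nΣx² − (Σx)² = 1627.2 − 1616.04 = 11.16; nΣy² − (Σy)² = 9828.78 − 8519.29 = 1309.49
r = -79.08 / √(11.16 × 1309.49) = -79.08 / 120.8880 ≈ -0.6542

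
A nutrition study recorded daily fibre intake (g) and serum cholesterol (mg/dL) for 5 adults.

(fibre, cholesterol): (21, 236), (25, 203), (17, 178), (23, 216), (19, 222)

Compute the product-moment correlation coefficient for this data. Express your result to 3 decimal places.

0.317

n = 5, Σx = 105, Σy = 1055, Σx² = 2245, Σy² = 224529, Σxy = 22243
nΣxy − ΣxΣy = 111215 − 110775 = 440
nΣx² − (Σx)² = 11225 − 11025 = 200; nΣy² − (Σy)² = 1122645 − 1113025 = 9620
r = 440 / √(200 × 9620) = 440 / 1387.0833 ≈ 0.317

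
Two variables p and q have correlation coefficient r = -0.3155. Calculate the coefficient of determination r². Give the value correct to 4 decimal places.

0.0995

r² = (-0.3155)² = 0.0995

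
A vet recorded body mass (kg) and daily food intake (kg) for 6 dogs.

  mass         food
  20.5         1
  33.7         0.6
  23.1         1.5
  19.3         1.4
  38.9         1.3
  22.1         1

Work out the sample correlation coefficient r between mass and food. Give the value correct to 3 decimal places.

-0.265

n = 6, Σx = 157.6, Σy = 6.8, Σx² = 4463.66, Σy² = 8.26, Σxy = 175.06
nΣxy − ΣxΣy = 1050.36 − 1071.68 = -21.32
nΣx² − (Σx)² = 26781.96 − 24837.76 = 1944.2; nΣy² − (Σy)² = 49.56 − 46.24 = 3.32
r = -21.32 / √(1944.2 × 3.32) = -21.32 / 80.3414 ≈ -0.265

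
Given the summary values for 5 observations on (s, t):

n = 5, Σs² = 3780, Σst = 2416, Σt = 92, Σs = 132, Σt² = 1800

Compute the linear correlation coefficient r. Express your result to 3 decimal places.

r = (nΣst − ΣsΣt) / √[(nΣs² − (Σs)²)(nΣt² − (Σt)²)]
Numerator: 5×2416 − 132×92 = -64
Denominator: √[(18900 − 17424)(9000 − 8464)] = √[1476 × 536] = 889.4583
r = -64 / 889.4583 ≈ -0.072

-0.072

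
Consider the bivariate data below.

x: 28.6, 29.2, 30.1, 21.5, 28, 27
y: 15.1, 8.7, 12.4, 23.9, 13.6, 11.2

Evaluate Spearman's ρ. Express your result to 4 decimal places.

-0.4857

Rank x: 4, 5, 6, 1, 3, 2
Rank y: 5, 1, 3, 6, 4, 2
d = rank(x) − rank(y): -1, 4, 3, -5, -1, 0; Σd² = 52
ρ = 1 − 6Σd² / [n(n²−1)] = 1 − 6×52 / (6×35) = 1 − 312/210 ≈ -0.4857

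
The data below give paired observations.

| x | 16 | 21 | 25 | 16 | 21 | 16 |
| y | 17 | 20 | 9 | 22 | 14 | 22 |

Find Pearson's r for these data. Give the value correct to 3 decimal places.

n = 6, Σx = 115, Σy = 104, Σx² = 2275, Σy² = 1934, Σxy = 1915
nΣxy − ΣxΣy = 11490 − 11960 = -470
nΣx² − (Σx)² = 13650 − 13225 = 425; nΣy² − (Σy)² = 11604 − 10816 = 788
r = -470 / √(425 × 788) = -470 / 578.7055 ≈ -0.812

-0.812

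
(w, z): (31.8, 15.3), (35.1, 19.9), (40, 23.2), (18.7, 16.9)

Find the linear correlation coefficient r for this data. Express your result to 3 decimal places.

0.679

n = 4, Σw = 125.6, Σz = 75.3, Σw² = 4192.94, Σz² = 1453.95, Σwz = 2429.06
nΣwz − ΣwΣz = 9716.24 − 9457.68 = 258.56
nΣw² − (Σw)² = 16771.76 − 15775.36 = 996.4; nΣz² − (Σz)² = 5815.8 − 5670.09 = 145.71
r = 258.56 / √(996.4 × 145.71) = 258.56 / 381.0321 ≈ 0.679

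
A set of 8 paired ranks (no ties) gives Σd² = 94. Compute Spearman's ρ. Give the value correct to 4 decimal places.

ρ = 1 − 6Σd² / [n(n²−1)] = 1 − 6×94 / (8×63)
  = 1 − 564/504 = 1 − 1.11905 ≈ -0.1190

-0.1190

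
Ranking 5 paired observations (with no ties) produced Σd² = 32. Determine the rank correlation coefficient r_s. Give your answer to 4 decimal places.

-0.6000

ρ = 1 − 6Σd² / [n(n²−1)] = 1 − 6×32 / (5×24)
  = 1 − 192/120 = 1 − 1.60000 ≈ -0.6000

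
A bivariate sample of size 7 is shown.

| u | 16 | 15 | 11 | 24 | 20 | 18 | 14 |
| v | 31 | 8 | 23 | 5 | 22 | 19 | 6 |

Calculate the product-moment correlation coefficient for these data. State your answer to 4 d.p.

-0.2603

n = 7, Σu = 118, Σv = 114, Σu² = 2098, Σv² = 2460, Σuv = 1855
nΣuv − ΣuΣv = 12985 − 13452 = -467
nΣu² − (Σu)² = 14686 − 13924 = 762; nΣv² − (Σv)² = 17220 − 12996 = 4224
r = -467 / √(762 × 4224) = -467 / 1794.0702 ≈ -0.2603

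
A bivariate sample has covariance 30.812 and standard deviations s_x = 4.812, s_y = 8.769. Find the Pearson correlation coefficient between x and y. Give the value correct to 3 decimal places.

r = Cov(x,y) / (s_x · s_y) = 30.812 / (4.812 × 8.769)
  = 30.812 / 42.1964 ≈ 0.730

0.730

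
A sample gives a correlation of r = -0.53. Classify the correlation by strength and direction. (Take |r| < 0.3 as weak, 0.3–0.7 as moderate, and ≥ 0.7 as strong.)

moderate negative

r = -0.53 < 0 so the relationship is negative.
|r| = 0.53, which falls in the moderate range.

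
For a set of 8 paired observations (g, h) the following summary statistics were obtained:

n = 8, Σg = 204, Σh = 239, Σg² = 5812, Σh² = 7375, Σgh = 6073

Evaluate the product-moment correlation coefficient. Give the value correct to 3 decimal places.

r = (nΣgh − ΣgΣh) / √[(nΣg² − (Σg)²)(nΣh² − (Σh)²)]
Numerator: 8×6073 − 204×239 = -172
Denominator: √[(46496 − 41616)(59000 − 57121)] = √[4880 × 1879] = 3028.1215
r = -172 / 3028.1215 ≈ -0.057

-0.057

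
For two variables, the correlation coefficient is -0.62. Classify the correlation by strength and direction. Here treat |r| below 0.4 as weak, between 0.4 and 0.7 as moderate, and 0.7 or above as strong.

moderate negative

r = -0.62 < 0 so the relationship is negative.
|r| = 0.62, which falls in the moderate range.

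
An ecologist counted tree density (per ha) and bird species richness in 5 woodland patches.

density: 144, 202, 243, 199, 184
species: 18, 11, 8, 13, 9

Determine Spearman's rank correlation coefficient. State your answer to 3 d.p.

-0.700

Rank density: 1, 4, 5, 3, 2
Rank species: 5, 3, 1, 4, 2
d = rank(density) − rank(species): -4, 1, 4, -1, 0; Σd² = 34
ρ = 1 − 6Σd² / [n(n²−1)] = 1 − 6×34 / (5×24) = 1 − 204/120 ≈ -0.700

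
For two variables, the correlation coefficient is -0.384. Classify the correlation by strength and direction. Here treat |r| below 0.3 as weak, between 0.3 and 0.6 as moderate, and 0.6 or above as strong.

moderate negative

r = -0.384 < 0 so the relationship is negative.
|r| = 0.384, which falls in the moderate range.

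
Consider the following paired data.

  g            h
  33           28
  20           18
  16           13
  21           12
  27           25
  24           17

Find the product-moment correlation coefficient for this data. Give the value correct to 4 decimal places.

0.8951

n = 6, Σg = 141, Σh = 113, Σg² = 3491, Σh² = 2335, Σgh = 2827
nΣgh − ΣgΣh = 16962 − 15933 = 1029
nΣg² − (Σg)² = 20946 − 19881 = 1065; nΣh² − (Σh)² = 14010 − 12769 = 1241
r = 1029 / √(1065 × 1241) = 1029 / 1149.6369 ≈ 0.8951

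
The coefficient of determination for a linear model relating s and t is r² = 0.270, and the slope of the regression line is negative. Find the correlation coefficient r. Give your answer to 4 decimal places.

-0.5196

|r| = √0.270 = 0.5196
The association is negative, so r = −0.5196.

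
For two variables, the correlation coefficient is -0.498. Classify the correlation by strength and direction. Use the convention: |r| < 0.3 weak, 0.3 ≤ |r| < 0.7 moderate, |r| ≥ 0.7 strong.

r = -0.498 < 0 so the relationship is negative.
|r| = 0.498, which falls in the moderate range.

moderate negative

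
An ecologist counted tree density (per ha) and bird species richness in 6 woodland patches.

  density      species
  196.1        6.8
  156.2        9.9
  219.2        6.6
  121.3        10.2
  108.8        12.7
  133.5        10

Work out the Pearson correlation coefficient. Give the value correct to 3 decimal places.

n = 6, Σx = 935.1, Σy = 56.2, Σx² = 155275.67, Σy² = 553.14, Σxy = 8280.6
nΣxy − ΣxΣy = 49683.6 − 52552.62 = -2869.02
nΣx² − (Σx)² = 931654.02 − 874412.01 = 57242.01; nΣy² − (Σy)² = 3318.84 − 3158.44 = 160.4
r = -2869.02 / √(57242.01 × 160.4) = -2869.02 / 3030.1185 ≈ -0.947

-0.947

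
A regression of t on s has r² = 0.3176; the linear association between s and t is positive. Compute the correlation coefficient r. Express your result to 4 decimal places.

0.5636

|r| = √0.3176 = 0.5636
The association is positive, so r = 0.5636.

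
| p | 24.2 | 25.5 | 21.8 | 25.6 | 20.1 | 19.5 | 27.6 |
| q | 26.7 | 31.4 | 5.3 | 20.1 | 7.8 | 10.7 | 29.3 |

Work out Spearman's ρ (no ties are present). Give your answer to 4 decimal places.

0.6786

Rank p: 4, 5, 3, 6, 2, 1, 7
Rank q: 5, 7, 1, 4, 2, 3, 6
d = rank(p) − rank(q): -1, -2, 2, 2, 0, -2, 1; Σd² = 18
ρ = 1 − 6Σd² / [n(n²−1)] = 1 − 6×18 / (7×48) = 1 − 108/336 ≈ 0.6786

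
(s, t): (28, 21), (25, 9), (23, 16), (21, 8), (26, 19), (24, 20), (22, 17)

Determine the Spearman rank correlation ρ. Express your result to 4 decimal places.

Rank s: 7, 5, 3, 1, 6, 4, 2
Rank t: 7, 2, 3, 1, 5, 6, 4
d = rank(s) − rank(t): 0, 3, 0, 0, 1, -2, -2; Σd² = 18
ρ = 1 − 6Σd² / [n(n²−1)] = 1 − 6×18 / (7×48) = 1 − 108/336 ≈ 0.6786

0.6786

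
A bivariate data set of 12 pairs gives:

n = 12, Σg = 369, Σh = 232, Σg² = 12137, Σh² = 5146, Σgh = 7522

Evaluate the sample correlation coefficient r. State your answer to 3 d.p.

r = (nΣgh − ΣgΣh) / √[(nΣg² − (Σg)²)(nΣh² − (Σh)²)]
Numerator: 12×7522 − 369×232 = 4656
Denominator: √[(145644 − 136161)(61752 − 53824)] = √[9483 × 7928] = 8670.7107
r = 4656 / 8670.7107 ≈ 0.537

0.537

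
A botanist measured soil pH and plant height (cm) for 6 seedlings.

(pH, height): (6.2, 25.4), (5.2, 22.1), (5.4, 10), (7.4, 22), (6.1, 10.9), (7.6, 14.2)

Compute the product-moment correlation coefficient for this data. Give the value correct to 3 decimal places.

n = 6, Σx = 37.9, Σy = 104.6, Σx² = 244.37, Σy² = 2038.02, Σxy = 663.61
nΣxy − ΣxΣy = 3981.66 − 3964.34 = 17.32
nΣx² − (Σx)² = 1466.22 − 1436.41 = 29.81; nΣy² − (Σy)² = 12228.12 − 10941.16 = 1286.96
r = 17.32 / √(29.81 × 1286.96) = 17.32 / 195.8680 ≈ 0.088

0.088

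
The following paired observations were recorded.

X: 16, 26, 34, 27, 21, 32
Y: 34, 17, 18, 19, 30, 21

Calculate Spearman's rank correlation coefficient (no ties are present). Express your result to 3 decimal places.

Rank X: 1, 3, 6, 4, 2, 5
Rank Y: 6, 1, 2, 3, 5, 4
d = rank(X) − rank(Y): -5, 2, 4, 1, -3, 1; Σd² = 56
ρ = 1 − 6Σd² / [n(n²−1)] = 1 − 6×56 / (6×35) = 1 − 336/210 ≈ -0.600

-0.600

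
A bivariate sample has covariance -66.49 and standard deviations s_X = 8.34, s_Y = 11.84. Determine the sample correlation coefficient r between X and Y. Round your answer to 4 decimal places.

r = Cov(X,Y) / (s_X · s_Y) = -66.49 / (8.34 × 11.84)
  = -66.49 / 98.7456 ≈ -0.6733

-0.6733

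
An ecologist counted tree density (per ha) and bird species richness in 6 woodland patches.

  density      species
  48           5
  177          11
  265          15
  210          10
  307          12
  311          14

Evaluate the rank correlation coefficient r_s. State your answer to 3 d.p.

0.771

Rank density: 1, 2, 4, 3, 5, 6
Rank species: 1, 3, 6, 2, 4, 5
d = rank(density) − rank(species): 0, -1, -2, 1, 1, 1; Σd² = 8
ρ = 1 − 6Σd² / [n(n²−1)] = 1 − 6×8 / (6×35) = 1 − 48/210 ≈ 0.771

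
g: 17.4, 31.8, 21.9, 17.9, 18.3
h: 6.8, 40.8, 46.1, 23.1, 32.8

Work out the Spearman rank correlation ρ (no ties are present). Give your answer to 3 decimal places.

Rank g: 1, 5, 4, 2, 3
Rank h: 1, 4, 5, 2, 3
d = rank(g) − rank(h): 0, 1, -1, 0, 0; Σd² = 2
ρ = 1 − 6Σd² / [n(n²−1)] = 1 − 6×2 / (5×24) = 1 − 12/120 ≈ 0.900

0.900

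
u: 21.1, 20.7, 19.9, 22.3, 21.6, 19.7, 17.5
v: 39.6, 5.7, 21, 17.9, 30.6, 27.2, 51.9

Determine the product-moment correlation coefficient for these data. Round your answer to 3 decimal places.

n = 7, Σu = 142.8, Σv = 193.9, Σu² = 2927.9, Σv² = 6731.87, Σuv = 3875.67
nΣuv − ΣuΣv = 27129.69 − 27688.92 = -559.23
nΣu² − (Σu)² = 20495.3 − 20391.84 = 103.46; nΣv² − (Σv)² = 47123.09 − 37597.21 = 9525.88
r = -559.23 / √(103.46 × 9525.88) = -559.23 / 992.7475 ≈ -0.563

-0.563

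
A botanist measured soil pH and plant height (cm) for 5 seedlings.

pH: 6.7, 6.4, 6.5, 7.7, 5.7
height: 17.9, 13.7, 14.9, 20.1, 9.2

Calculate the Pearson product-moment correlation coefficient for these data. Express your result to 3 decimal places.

0.946

n = 5, Σx = 33, Σy = 75.8, Σx² = 219.88, Σy² = 1218.76, Σxy = 511.67
nΣxy − ΣxΣy = 2558.35 − 2501.4 = 56.95
nΣx² − (Σx)² = 1099.4 − 1089 = 10.4; nΣy² − (Σy)² = 6093.8 − 5745.64 = 348.16
r = 56.95 / √(10.4 × 348.16) = 56.95 / 60.1736 ≈ 0.946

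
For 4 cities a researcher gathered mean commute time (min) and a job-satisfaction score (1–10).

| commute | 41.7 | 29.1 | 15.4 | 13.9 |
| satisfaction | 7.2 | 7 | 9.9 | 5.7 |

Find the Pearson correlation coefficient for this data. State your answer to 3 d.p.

-0.146

n = 4, Σx = 100.1, Σy = 29.8, Σx² = 3016.07, Σy² = 231.34, Σxy = 735.63
nΣxy − ΣxΣy = 2942.52 − 2982.98 = -40.46
nΣx² − (Σx)² = 12064.28 − 10020.01 = 2044.27; nΣy² − (Σy)² = 925.36 − 888.04 = 37.32
r = -40.46 / √(2044.27 × 37.32) = -40.46 / 276.2103 ≈ -0.146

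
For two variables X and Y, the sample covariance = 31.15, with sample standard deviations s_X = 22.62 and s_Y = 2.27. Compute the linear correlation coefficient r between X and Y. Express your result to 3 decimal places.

0.607

r = Cov(X,Y) / (s_X · s_Y) = 31.15 / (22.62 × 2.27)
  = 31.15 / 51.3474 ≈ 0.607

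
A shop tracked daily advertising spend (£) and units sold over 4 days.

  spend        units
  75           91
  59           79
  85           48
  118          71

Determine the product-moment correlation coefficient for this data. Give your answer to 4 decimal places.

n = 4, Σx = 337, Σy = 289, Σx² = 30255, Σy² = 21867, Σxy = 23944
nΣxy − ΣxΣy = 95776 − 97393 = -1617
nΣx² − (Σx)² = 121020 − 113569 = 7451; nΣy² − (Σy)² = 87468 − 83521 = 3947
r = -1617 / √(7451 × 3947) = -1617 / 5423.0155 ≈ -0.2982

-0.2982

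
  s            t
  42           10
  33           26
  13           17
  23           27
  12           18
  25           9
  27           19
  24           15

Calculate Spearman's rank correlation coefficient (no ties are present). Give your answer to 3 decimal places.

-0.167

Rank s: 8, 7, 2, 3, 1, 5, 6, 4
Rank t: 2, 7, 4, 8, 5, 1, 6, 3
d = rank(s) − rank(t): 6, 0, -2, -5, -4, 4, 0, 1; Σd² = 98
ρ = 1 − 6Σd² / [n(n²−1)] = 1 − 6×98 / (8×63) = 1 − 588/504 ≈ -0.167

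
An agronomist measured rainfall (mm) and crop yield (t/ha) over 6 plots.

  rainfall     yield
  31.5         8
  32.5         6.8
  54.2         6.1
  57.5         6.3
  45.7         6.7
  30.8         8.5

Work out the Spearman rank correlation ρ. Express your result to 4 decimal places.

-0.9429

Rank rainfall: 2, 3, 5, 6, 4, 1
Rank yield: 5, 4, 1, 2, 3, 6
d = rank(rainfall) − rank(yield): -3, -1, 4, 4, 1, -5; Σd² = 68
ρ = 1 − 6Σd² / [n(n²−1)] = 1 − 6×68 / (6×35) = 1 − 408/210 ≈ -0.9429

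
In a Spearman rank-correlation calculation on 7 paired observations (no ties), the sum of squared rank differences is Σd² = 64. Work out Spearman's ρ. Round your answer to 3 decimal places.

-0.143

ρ = 1 − 6Σd² / [n(n²−1)] = 1 − 6×64 / (7×48)
  = 1 − 384/336 = 1 − 1.1429 ≈ -0.143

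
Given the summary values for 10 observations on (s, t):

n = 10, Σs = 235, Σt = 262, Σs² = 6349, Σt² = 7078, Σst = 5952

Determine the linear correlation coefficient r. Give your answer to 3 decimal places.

-0.488

r = (nΣst − ΣsΣt) / √[(nΣs² − (Σs)²)(nΣt² − (Σt)²)]
Numerator: 10×5952 − 235×262 = -2050
Denominator: √[(63490 − 55225)(70780 − 68644)] = √[8265 × 2136] = 4201.6711
r = -2050 / 4201.6711 ≈ -0.488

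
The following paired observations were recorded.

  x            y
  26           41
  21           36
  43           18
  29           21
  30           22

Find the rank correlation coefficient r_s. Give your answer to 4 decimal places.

Rank x: 2, 1, 5, 3, 4
Rank y: 5, 4, 1, 2, 3
d = rank(x) − rank(y): -3, -3, 4, 1, 1; Σd² = 36
ρ = 1 − 6Σd² / [n(n²−1)] = 1 − 6×36 / (5×24) = 1 − 216/120 ≈ -0.8000

-0.8000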